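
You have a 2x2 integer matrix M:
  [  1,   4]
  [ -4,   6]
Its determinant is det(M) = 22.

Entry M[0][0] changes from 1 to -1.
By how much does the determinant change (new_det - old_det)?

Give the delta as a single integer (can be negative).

Cofactor C_00 = 6
Entry delta = -1 - 1 = -2
Det delta = entry_delta * cofactor = -2 * 6 = -12

Answer: -12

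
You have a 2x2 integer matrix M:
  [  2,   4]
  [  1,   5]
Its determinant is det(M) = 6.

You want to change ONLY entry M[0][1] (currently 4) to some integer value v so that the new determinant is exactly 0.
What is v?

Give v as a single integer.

Answer: 10

Derivation:
det is linear in entry M[0][1]: det = old_det + (v - 4) * C_01
Cofactor C_01 = -1
Want det = 0: 6 + (v - 4) * -1 = 0
  (v - 4) = -6 / -1 = 6
  v = 4 + (6) = 10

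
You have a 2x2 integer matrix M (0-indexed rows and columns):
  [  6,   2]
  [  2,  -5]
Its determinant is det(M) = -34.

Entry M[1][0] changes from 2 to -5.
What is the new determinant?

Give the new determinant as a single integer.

det is linear in row 1: changing M[1][0] by delta changes det by delta * cofactor(1,0).
Cofactor C_10 = (-1)^(1+0) * minor(1,0) = -2
Entry delta = -5 - 2 = -7
Det delta = -7 * -2 = 14
New det = -34 + 14 = -20

Answer: -20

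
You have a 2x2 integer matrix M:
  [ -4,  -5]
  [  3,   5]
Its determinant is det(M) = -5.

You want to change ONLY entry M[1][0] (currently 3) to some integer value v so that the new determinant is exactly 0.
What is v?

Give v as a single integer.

Answer: 4

Derivation:
det is linear in entry M[1][0]: det = old_det + (v - 3) * C_10
Cofactor C_10 = 5
Want det = 0: -5 + (v - 3) * 5 = 0
  (v - 3) = 5 / 5 = 1
  v = 3 + (1) = 4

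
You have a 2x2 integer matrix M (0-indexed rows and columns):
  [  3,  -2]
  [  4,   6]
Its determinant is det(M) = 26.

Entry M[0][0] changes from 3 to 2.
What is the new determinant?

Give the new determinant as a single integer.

Answer: 20

Derivation:
det is linear in row 0: changing M[0][0] by delta changes det by delta * cofactor(0,0).
Cofactor C_00 = (-1)^(0+0) * minor(0,0) = 6
Entry delta = 2 - 3 = -1
Det delta = -1 * 6 = -6
New det = 26 + -6 = 20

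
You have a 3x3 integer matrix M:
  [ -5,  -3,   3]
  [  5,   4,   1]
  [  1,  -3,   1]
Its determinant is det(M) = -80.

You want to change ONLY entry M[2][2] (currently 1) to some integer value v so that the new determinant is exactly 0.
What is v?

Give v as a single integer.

Answer: -15

Derivation:
det is linear in entry M[2][2]: det = old_det + (v - 1) * C_22
Cofactor C_22 = -5
Want det = 0: -80 + (v - 1) * -5 = 0
  (v - 1) = 80 / -5 = -16
  v = 1 + (-16) = -15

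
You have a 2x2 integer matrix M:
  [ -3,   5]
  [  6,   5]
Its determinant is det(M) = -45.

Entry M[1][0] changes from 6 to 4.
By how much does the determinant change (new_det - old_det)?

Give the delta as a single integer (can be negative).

Cofactor C_10 = -5
Entry delta = 4 - 6 = -2
Det delta = entry_delta * cofactor = -2 * -5 = 10

Answer: 10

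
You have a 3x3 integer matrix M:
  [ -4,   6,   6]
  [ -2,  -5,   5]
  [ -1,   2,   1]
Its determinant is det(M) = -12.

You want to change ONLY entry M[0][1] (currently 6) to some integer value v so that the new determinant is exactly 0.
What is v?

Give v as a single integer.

Answer: 2

Derivation:
det is linear in entry M[0][1]: det = old_det + (v - 6) * C_01
Cofactor C_01 = -3
Want det = 0: -12 + (v - 6) * -3 = 0
  (v - 6) = 12 / -3 = -4
  v = 6 + (-4) = 2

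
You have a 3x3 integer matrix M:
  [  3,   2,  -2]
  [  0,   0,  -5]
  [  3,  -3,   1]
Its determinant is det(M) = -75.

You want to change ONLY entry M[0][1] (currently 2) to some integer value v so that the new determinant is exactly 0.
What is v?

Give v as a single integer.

Answer: -3

Derivation:
det is linear in entry M[0][1]: det = old_det + (v - 2) * C_01
Cofactor C_01 = -15
Want det = 0: -75 + (v - 2) * -15 = 0
  (v - 2) = 75 / -15 = -5
  v = 2 + (-5) = -3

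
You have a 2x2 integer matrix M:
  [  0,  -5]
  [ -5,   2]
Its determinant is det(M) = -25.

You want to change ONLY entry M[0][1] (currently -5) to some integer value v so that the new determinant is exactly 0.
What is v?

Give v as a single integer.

det is linear in entry M[0][1]: det = old_det + (v - -5) * C_01
Cofactor C_01 = 5
Want det = 0: -25 + (v - -5) * 5 = 0
  (v - -5) = 25 / 5 = 5
  v = -5 + (5) = 0

Answer: 0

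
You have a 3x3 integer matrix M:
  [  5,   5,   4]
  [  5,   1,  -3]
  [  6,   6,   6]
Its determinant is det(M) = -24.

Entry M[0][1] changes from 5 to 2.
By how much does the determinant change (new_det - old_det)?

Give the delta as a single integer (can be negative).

Answer: 144

Derivation:
Cofactor C_01 = -48
Entry delta = 2 - 5 = -3
Det delta = entry_delta * cofactor = -3 * -48 = 144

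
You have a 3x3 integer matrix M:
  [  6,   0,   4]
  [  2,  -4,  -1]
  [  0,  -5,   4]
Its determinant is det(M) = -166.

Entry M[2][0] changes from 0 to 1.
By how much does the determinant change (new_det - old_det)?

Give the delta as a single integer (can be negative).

Answer: 16

Derivation:
Cofactor C_20 = 16
Entry delta = 1 - 0 = 1
Det delta = entry_delta * cofactor = 1 * 16 = 16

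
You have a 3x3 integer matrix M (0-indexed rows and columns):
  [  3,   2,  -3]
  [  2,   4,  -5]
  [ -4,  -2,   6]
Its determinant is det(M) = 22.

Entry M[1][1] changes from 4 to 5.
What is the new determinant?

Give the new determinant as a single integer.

Answer: 28

Derivation:
det is linear in row 1: changing M[1][1] by delta changes det by delta * cofactor(1,1).
Cofactor C_11 = (-1)^(1+1) * minor(1,1) = 6
Entry delta = 5 - 4 = 1
Det delta = 1 * 6 = 6
New det = 22 + 6 = 28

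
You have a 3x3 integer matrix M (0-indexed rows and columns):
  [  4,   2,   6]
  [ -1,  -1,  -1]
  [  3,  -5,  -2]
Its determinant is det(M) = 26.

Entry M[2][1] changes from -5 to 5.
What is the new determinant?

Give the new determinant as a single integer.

Answer: 6

Derivation:
det is linear in row 2: changing M[2][1] by delta changes det by delta * cofactor(2,1).
Cofactor C_21 = (-1)^(2+1) * minor(2,1) = -2
Entry delta = 5 - -5 = 10
Det delta = 10 * -2 = -20
New det = 26 + -20 = 6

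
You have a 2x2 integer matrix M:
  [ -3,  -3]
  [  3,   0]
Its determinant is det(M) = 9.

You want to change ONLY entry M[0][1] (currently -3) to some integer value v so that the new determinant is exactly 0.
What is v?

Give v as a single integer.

Answer: 0

Derivation:
det is linear in entry M[0][1]: det = old_det + (v - -3) * C_01
Cofactor C_01 = -3
Want det = 0: 9 + (v - -3) * -3 = 0
  (v - -3) = -9 / -3 = 3
  v = -3 + (3) = 0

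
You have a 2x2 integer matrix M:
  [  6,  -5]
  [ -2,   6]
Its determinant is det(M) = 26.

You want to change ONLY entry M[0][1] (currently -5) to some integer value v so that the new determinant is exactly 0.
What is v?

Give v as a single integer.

det is linear in entry M[0][1]: det = old_det + (v - -5) * C_01
Cofactor C_01 = 2
Want det = 0: 26 + (v - -5) * 2 = 0
  (v - -5) = -26 / 2 = -13
  v = -5 + (-13) = -18

Answer: -18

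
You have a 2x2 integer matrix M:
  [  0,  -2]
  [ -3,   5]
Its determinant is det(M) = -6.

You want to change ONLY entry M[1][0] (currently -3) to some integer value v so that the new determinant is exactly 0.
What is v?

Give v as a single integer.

det is linear in entry M[1][0]: det = old_det + (v - -3) * C_10
Cofactor C_10 = 2
Want det = 0: -6 + (v - -3) * 2 = 0
  (v - -3) = 6 / 2 = 3
  v = -3 + (3) = 0

Answer: 0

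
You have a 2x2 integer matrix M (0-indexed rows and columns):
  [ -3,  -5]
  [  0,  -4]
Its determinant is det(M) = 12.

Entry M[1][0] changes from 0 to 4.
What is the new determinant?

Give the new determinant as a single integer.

det is linear in row 1: changing M[1][0] by delta changes det by delta * cofactor(1,0).
Cofactor C_10 = (-1)^(1+0) * minor(1,0) = 5
Entry delta = 4 - 0 = 4
Det delta = 4 * 5 = 20
New det = 12 + 20 = 32

Answer: 32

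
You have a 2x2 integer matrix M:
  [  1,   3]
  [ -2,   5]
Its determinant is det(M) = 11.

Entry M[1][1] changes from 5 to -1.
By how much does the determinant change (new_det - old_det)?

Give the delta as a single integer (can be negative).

Answer: -6

Derivation:
Cofactor C_11 = 1
Entry delta = -1 - 5 = -6
Det delta = entry_delta * cofactor = -6 * 1 = -6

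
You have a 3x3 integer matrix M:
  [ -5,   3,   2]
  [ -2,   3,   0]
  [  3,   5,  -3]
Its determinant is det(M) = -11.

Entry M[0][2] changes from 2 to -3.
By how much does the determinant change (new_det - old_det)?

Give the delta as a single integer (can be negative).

Cofactor C_02 = -19
Entry delta = -3 - 2 = -5
Det delta = entry_delta * cofactor = -5 * -19 = 95

Answer: 95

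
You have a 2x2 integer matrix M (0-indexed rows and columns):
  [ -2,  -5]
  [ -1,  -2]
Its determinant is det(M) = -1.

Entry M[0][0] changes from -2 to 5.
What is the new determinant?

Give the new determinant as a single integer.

Answer: -15

Derivation:
det is linear in row 0: changing M[0][0] by delta changes det by delta * cofactor(0,0).
Cofactor C_00 = (-1)^(0+0) * minor(0,0) = -2
Entry delta = 5 - -2 = 7
Det delta = 7 * -2 = -14
New det = -1 + -14 = -15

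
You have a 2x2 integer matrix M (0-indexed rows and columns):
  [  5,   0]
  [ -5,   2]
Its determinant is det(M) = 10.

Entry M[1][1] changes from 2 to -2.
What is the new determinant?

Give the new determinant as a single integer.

det is linear in row 1: changing M[1][1] by delta changes det by delta * cofactor(1,1).
Cofactor C_11 = (-1)^(1+1) * minor(1,1) = 5
Entry delta = -2 - 2 = -4
Det delta = -4 * 5 = -20
New det = 10 + -20 = -10

Answer: -10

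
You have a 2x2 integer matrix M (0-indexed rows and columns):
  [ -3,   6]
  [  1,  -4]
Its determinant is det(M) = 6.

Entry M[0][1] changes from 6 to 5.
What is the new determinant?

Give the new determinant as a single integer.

det is linear in row 0: changing M[0][1] by delta changes det by delta * cofactor(0,1).
Cofactor C_01 = (-1)^(0+1) * minor(0,1) = -1
Entry delta = 5 - 6 = -1
Det delta = -1 * -1 = 1
New det = 6 + 1 = 7

Answer: 7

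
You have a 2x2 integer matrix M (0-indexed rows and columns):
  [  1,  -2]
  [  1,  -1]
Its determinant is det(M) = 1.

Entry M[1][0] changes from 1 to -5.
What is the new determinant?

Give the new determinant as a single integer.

det is linear in row 1: changing M[1][0] by delta changes det by delta * cofactor(1,0).
Cofactor C_10 = (-1)^(1+0) * minor(1,0) = 2
Entry delta = -5 - 1 = -6
Det delta = -6 * 2 = -12
New det = 1 + -12 = -11

Answer: -11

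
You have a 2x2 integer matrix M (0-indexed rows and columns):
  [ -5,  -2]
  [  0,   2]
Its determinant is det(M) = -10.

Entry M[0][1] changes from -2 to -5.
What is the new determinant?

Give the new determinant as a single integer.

Answer: -10

Derivation:
det is linear in row 0: changing M[0][1] by delta changes det by delta * cofactor(0,1).
Cofactor C_01 = (-1)^(0+1) * minor(0,1) = 0
Entry delta = -5 - -2 = -3
Det delta = -3 * 0 = 0
New det = -10 + 0 = -10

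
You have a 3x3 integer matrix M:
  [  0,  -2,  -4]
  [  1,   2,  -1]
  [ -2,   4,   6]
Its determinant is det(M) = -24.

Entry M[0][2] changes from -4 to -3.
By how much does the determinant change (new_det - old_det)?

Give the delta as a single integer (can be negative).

Cofactor C_02 = 8
Entry delta = -3 - -4 = 1
Det delta = entry_delta * cofactor = 1 * 8 = 8

Answer: 8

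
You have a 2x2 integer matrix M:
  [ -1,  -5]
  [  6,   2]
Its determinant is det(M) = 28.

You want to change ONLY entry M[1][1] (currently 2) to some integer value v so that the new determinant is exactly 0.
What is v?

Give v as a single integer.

det is linear in entry M[1][1]: det = old_det + (v - 2) * C_11
Cofactor C_11 = -1
Want det = 0: 28 + (v - 2) * -1 = 0
  (v - 2) = -28 / -1 = 28
  v = 2 + (28) = 30

Answer: 30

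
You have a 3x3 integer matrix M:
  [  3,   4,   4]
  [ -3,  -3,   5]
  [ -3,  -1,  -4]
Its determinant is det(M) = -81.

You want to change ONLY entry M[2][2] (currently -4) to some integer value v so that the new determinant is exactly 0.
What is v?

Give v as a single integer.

Answer: 23

Derivation:
det is linear in entry M[2][2]: det = old_det + (v - -4) * C_22
Cofactor C_22 = 3
Want det = 0: -81 + (v - -4) * 3 = 0
  (v - -4) = 81 / 3 = 27
  v = -4 + (27) = 23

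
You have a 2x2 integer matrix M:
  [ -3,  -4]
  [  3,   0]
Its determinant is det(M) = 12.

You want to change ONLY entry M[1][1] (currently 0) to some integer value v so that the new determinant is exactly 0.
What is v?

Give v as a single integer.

det is linear in entry M[1][1]: det = old_det + (v - 0) * C_11
Cofactor C_11 = -3
Want det = 0: 12 + (v - 0) * -3 = 0
  (v - 0) = -12 / -3 = 4
  v = 0 + (4) = 4

Answer: 4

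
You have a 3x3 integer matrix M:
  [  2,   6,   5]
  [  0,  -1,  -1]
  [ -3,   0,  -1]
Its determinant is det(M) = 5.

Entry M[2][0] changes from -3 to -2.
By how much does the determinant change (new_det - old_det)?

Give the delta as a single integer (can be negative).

Answer: -1

Derivation:
Cofactor C_20 = -1
Entry delta = -2 - -3 = 1
Det delta = entry_delta * cofactor = 1 * -1 = -1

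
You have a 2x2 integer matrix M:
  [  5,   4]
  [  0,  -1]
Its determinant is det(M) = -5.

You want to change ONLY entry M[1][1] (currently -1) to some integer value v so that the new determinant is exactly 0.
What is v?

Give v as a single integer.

det is linear in entry M[1][1]: det = old_det + (v - -1) * C_11
Cofactor C_11 = 5
Want det = 0: -5 + (v - -1) * 5 = 0
  (v - -1) = 5 / 5 = 1
  v = -1 + (1) = 0

Answer: 0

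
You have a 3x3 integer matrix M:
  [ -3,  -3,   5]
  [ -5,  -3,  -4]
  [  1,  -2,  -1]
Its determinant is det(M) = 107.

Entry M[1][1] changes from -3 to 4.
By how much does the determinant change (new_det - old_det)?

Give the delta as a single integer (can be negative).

Answer: -14

Derivation:
Cofactor C_11 = -2
Entry delta = 4 - -3 = 7
Det delta = entry_delta * cofactor = 7 * -2 = -14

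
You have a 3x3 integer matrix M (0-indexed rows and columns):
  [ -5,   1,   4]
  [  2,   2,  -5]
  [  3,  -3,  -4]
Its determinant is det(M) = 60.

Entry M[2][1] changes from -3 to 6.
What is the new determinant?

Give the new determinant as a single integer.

det is linear in row 2: changing M[2][1] by delta changes det by delta * cofactor(2,1).
Cofactor C_21 = (-1)^(2+1) * minor(2,1) = -17
Entry delta = 6 - -3 = 9
Det delta = 9 * -17 = -153
New det = 60 + -153 = -93

Answer: -93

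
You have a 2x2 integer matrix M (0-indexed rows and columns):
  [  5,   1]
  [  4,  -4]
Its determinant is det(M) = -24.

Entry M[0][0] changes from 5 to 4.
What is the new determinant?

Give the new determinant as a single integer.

Answer: -20

Derivation:
det is linear in row 0: changing M[0][0] by delta changes det by delta * cofactor(0,0).
Cofactor C_00 = (-1)^(0+0) * minor(0,0) = -4
Entry delta = 4 - 5 = -1
Det delta = -1 * -4 = 4
New det = -24 + 4 = -20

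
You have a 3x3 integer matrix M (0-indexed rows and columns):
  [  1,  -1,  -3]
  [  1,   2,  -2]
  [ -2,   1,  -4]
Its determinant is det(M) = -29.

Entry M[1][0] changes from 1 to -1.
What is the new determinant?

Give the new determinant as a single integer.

Answer: -15

Derivation:
det is linear in row 1: changing M[1][0] by delta changes det by delta * cofactor(1,0).
Cofactor C_10 = (-1)^(1+0) * minor(1,0) = -7
Entry delta = -1 - 1 = -2
Det delta = -2 * -7 = 14
New det = -29 + 14 = -15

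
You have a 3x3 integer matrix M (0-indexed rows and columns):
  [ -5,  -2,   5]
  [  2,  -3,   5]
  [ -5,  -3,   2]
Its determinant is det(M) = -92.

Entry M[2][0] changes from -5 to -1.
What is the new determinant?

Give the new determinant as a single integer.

Answer: -72

Derivation:
det is linear in row 2: changing M[2][0] by delta changes det by delta * cofactor(2,0).
Cofactor C_20 = (-1)^(2+0) * minor(2,0) = 5
Entry delta = -1 - -5 = 4
Det delta = 4 * 5 = 20
New det = -92 + 20 = -72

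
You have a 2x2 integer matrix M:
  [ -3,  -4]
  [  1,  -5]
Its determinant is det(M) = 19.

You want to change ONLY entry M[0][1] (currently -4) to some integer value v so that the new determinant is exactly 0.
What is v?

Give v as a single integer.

det is linear in entry M[0][1]: det = old_det + (v - -4) * C_01
Cofactor C_01 = -1
Want det = 0: 19 + (v - -4) * -1 = 0
  (v - -4) = -19 / -1 = 19
  v = -4 + (19) = 15

Answer: 15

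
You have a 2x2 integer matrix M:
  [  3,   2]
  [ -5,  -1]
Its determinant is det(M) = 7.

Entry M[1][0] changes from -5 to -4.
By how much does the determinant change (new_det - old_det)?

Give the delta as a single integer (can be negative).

Answer: -2

Derivation:
Cofactor C_10 = -2
Entry delta = -4 - -5 = 1
Det delta = entry_delta * cofactor = 1 * -2 = -2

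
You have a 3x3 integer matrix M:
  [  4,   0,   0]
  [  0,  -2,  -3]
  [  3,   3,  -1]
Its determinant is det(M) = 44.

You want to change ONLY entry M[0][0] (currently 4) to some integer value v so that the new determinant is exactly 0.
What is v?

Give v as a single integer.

det is linear in entry M[0][0]: det = old_det + (v - 4) * C_00
Cofactor C_00 = 11
Want det = 0: 44 + (v - 4) * 11 = 0
  (v - 4) = -44 / 11 = -4
  v = 4 + (-4) = 0

Answer: 0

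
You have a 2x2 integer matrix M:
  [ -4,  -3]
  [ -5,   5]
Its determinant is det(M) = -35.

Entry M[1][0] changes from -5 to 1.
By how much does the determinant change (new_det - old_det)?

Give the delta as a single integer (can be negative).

Answer: 18

Derivation:
Cofactor C_10 = 3
Entry delta = 1 - -5 = 6
Det delta = entry_delta * cofactor = 6 * 3 = 18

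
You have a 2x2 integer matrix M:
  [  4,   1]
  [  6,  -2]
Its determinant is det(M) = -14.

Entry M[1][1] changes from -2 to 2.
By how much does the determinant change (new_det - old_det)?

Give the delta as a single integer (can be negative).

Cofactor C_11 = 4
Entry delta = 2 - -2 = 4
Det delta = entry_delta * cofactor = 4 * 4 = 16

Answer: 16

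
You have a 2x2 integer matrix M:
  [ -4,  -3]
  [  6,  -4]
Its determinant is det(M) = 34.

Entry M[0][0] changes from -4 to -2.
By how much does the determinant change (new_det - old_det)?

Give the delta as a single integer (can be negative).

Cofactor C_00 = -4
Entry delta = -2 - -4 = 2
Det delta = entry_delta * cofactor = 2 * -4 = -8

Answer: -8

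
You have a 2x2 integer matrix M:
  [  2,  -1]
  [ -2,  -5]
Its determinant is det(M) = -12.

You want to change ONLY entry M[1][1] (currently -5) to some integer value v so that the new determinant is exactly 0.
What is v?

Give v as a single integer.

det is linear in entry M[1][1]: det = old_det + (v - -5) * C_11
Cofactor C_11 = 2
Want det = 0: -12 + (v - -5) * 2 = 0
  (v - -5) = 12 / 2 = 6
  v = -5 + (6) = 1

Answer: 1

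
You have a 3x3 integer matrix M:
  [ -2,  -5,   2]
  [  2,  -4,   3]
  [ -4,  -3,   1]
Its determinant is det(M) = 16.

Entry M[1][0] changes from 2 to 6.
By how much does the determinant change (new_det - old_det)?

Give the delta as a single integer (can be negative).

Cofactor C_10 = -1
Entry delta = 6 - 2 = 4
Det delta = entry_delta * cofactor = 4 * -1 = -4

Answer: -4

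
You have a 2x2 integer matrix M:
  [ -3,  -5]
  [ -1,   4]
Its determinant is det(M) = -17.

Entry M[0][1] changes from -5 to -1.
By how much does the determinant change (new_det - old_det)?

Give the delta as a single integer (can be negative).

Answer: 4

Derivation:
Cofactor C_01 = 1
Entry delta = -1 - -5 = 4
Det delta = entry_delta * cofactor = 4 * 1 = 4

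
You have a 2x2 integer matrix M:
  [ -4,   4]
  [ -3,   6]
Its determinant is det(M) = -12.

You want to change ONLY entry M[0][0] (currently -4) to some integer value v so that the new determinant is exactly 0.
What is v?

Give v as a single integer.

Answer: -2

Derivation:
det is linear in entry M[0][0]: det = old_det + (v - -4) * C_00
Cofactor C_00 = 6
Want det = 0: -12 + (v - -4) * 6 = 0
  (v - -4) = 12 / 6 = 2
  v = -4 + (2) = -2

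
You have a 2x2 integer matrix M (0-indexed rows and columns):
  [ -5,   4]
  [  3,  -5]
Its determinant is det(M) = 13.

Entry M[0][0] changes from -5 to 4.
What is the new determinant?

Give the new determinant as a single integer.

det is linear in row 0: changing M[0][0] by delta changes det by delta * cofactor(0,0).
Cofactor C_00 = (-1)^(0+0) * minor(0,0) = -5
Entry delta = 4 - -5 = 9
Det delta = 9 * -5 = -45
New det = 13 + -45 = -32

Answer: -32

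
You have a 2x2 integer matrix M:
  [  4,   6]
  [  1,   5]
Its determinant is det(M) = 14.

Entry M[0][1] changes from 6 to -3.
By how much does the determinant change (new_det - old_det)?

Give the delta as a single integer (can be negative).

Answer: 9

Derivation:
Cofactor C_01 = -1
Entry delta = -3 - 6 = -9
Det delta = entry_delta * cofactor = -9 * -1 = 9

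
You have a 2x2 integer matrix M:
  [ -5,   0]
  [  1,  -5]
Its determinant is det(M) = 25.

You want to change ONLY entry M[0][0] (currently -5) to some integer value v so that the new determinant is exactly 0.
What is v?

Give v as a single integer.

Answer: 0

Derivation:
det is linear in entry M[0][0]: det = old_det + (v - -5) * C_00
Cofactor C_00 = -5
Want det = 0: 25 + (v - -5) * -5 = 0
  (v - -5) = -25 / -5 = 5
  v = -5 + (5) = 0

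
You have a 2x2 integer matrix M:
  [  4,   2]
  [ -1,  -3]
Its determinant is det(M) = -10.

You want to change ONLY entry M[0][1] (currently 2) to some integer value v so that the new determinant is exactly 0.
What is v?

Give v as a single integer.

Answer: 12

Derivation:
det is linear in entry M[0][1]: det = old_det + (v - 2) * C_01
Cofactor C_01 = 1
Want det = 0: -10 + (v - 2) * 1 = 0
  (v - 2) = 10 / 1 = 10
  v = 2 + (10) = 12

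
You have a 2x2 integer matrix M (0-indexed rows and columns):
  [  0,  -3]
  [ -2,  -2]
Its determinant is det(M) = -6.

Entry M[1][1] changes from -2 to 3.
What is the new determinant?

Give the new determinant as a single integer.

det is linear in row 1: changing M[1][1] by delta changes det by delta * cofactor(1,1).
Cofactor C_11 = (-1)^(1+1) * minor(1,1) = 0
Entry delta = 3 - -2 = 5
Det delta = 5 * 0 = 0
New det = -6 + 0 = -6

Answer: -6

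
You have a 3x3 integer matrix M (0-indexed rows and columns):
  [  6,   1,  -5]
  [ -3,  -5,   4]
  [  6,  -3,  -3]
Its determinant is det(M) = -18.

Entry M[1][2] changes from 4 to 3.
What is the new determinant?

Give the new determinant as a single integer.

det is linear in row 1: changing M[1][2] by delta changes det by delta * cofactor(1,2).
Cofactor C_12 = (-1)^(1+2) * minor(1,2) = 24
Entry delta = 3 - 4 = -1
Det delta = -1 * 24 = -24
New det = -18 + -24 = -42

Answer: -42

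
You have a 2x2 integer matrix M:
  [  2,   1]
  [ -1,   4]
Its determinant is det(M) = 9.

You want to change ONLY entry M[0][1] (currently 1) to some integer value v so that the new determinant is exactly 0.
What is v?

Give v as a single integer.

det is linear in entry M[0][1]: det = old_det + (v - 1) * C_01
Cofactor C_01 = 1
Want det = 0: 9 + (v - 1) * 1 = 0
  (v - 1) = -9 / 1 = -9
  v = 1 + (-9) = -8

Answer: -8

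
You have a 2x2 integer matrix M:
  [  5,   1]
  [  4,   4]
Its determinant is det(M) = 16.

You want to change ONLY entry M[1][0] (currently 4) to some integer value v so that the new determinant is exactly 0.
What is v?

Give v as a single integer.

Answer: 20

Derivation:
det is linear in entry M[1][0]: det = old_det + (v - 4) * C_10
Cofactor C_10 = -1
Want det = 0: 16 + (v - 4) * -1 = 0
  (v - 4) = -16 / -1 = 16
  v = 4 + (16) = 20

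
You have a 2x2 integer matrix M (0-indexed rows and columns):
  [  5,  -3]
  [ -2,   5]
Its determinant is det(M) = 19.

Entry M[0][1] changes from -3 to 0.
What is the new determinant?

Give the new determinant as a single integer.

det is linear in row 0: changing M[0][1] by delta changes det by delta * cofactor(0,1).
Cofactor C_01 = (-1)^(0+1) * minor(0,1) = 2
Entry delta = 0 - -3 = 3
Det delta = 3 * 2 = 6
New det = 19 + 6 = 25

Answer: 25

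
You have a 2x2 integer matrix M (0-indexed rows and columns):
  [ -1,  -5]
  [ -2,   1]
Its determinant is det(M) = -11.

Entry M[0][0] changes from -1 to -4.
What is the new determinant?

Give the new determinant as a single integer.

det is linear in row 0: changing M[0][0] by delta changes det by delta * cofactor(0,0).
Cofactor C_00 = (-1)^(0+0) * minor(0,0) = 1
Entry delta = -4 - -1 = -3
Det delta = -3 * 1 = -3
New det = -11 + -3 = -14

Answer: -14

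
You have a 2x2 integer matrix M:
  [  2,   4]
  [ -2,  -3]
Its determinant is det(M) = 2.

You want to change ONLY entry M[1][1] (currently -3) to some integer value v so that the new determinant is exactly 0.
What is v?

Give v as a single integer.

det is linear in entry M[1][1]: det = old_det + (v - -3) * C_11
Cofactor C_11 = 2
Want det = 0: 2 + (v - -3) * 2 = 0
  (v - -3) = -2 / 2 = -1
  v = -3 + (-1) = -4

Answer: -4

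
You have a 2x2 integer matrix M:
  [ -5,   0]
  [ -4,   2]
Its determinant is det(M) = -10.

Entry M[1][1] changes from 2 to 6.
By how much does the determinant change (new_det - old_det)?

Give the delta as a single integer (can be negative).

Cofactor C_11 = -5
Entry delta = 6 - 2 = 4
Det delta = entry_delta * cofactor = 4 * -5 = -20

Answer: -20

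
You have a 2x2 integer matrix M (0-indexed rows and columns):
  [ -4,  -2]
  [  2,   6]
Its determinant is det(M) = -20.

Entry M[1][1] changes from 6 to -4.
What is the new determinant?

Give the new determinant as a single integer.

Answer: 20

Derivation:
det is linear in row 1: changing M[1][1] by delta changes det by delta * cofactor(1,1).
Cofactor C_11 = (-1)^(1+1) * minor(1,1) = -4
Entry delta = -4 - 6 = -10
Det delta = -10 * -4 = 40
New det = -20 + 40 = 20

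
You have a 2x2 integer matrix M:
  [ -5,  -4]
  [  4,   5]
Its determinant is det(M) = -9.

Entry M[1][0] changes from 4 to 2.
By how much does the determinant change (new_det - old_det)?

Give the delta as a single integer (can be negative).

Cofactor C_10 = 4
Entry delta = 2 - 4 = -2
Det delta = entry_delta * cofactor = -2 * 4 = -8

Answer: -8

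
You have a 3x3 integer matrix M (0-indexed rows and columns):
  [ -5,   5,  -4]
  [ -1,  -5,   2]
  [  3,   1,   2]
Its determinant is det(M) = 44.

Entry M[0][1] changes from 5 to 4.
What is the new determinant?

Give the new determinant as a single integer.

Answer: 36

Derivation:
det is linear in row 0: changing M[0][1] by delta changes det by delta * cofactor(0,1).
Cofactor C_01 = (-1)^(0+1) * minor(0,1) = 8
Entry delta = 4 - 5 = -1
Det delta = -1 * 8 = -8
New det = 44 + -8 = 36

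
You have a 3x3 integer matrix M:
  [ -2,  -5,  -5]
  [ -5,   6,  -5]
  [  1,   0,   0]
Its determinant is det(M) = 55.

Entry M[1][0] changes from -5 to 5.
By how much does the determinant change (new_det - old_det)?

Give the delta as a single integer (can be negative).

Answer: 0

Derivation:
Cofactor C_10 = 0
Entry delta = 5 - -5 = 10
Det delta = entry_delta * cofactor = 10 * 0 = 0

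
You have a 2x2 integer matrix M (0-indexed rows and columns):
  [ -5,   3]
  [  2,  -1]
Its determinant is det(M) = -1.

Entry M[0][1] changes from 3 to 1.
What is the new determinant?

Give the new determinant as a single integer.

det is linear in row 0: changing M[0][1] by delta changes det by delta * cofactor(0,1).
Cofactor C_01 = (-1)^(0+1) * minor(0,1) = -2
Entry delta = 1 - 3 = -2
Det delta = -2 * -2 = 4
New det = -1 + 4 = 3

Answer: 3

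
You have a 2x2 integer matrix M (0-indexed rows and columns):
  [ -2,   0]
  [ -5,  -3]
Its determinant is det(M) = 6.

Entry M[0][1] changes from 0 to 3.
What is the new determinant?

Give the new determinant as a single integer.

det is linear in row 0: changing M[0][1] by delta changes det by delta * cofactor(0,1).
Cofactor C_01 = (-1)^(0+1) * minor(0,1) = 5
Entry delta = 3 - 0 = 3
Det delta = 3 * 5 = 15
New det = 6 + 15 = 21

Answer: 21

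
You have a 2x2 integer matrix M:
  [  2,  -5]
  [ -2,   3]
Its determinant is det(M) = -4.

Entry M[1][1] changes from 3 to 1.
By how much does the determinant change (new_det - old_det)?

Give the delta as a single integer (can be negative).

Answer: -4

Derivation:
Cofactor C_11 = 2
Entry delta = 1 - 3 = -2
Det delta = entry_delta * cofactor = -2 * 2 = -4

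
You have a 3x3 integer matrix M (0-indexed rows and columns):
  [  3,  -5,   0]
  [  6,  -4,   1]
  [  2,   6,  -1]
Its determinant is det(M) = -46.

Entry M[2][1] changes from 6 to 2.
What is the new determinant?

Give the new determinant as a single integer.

Answer: -34

Derivation:
det is linear in row 2: changing M[2][1] by delta changes det by delta * cofactor(2,1).
Cofactor C_21 = (-1)^(2+1) * minor(2,1) = -3
Entry delta = 2 - 6 = -4
Det delta = -4 * -3 = 12
New det = -46 + 12 = -34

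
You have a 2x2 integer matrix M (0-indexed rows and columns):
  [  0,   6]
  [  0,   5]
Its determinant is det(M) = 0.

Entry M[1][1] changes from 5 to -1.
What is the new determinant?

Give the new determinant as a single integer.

det is linear in row 1: changing M[1][1] by delta changes det by delta * cofactor(1,1).
Cofactor C_11 = (-1)^(1+1) * minor(1,1) = 0
Entry delta = -1 - 5 = -6
Det delta = -6 * 0 = 0
New det = 0 + 0 = 0

Answer: 0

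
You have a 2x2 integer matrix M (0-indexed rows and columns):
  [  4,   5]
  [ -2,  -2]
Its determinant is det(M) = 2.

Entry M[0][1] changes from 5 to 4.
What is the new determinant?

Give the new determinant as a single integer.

Answer: 0

Derivation:
det is linear in row 0: changing M[0][1] by delta changes det by delta * cofactor(0,1).
Cofactor C_01 = (-1)^(0+1) * minor(0,1) = 2
Entry delta = 4 - 5 = -1
Det delta = -1 * 2 = -2
New det = 2 + -2 = 0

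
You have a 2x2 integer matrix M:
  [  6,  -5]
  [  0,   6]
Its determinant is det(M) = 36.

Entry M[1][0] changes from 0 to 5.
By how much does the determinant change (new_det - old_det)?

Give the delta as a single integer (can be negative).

Answer: 25

Derivation:
Cofactor C_10 = 5
Entry delta = 5 - 0 = 5
Det delta = entry_delta * cofactor = 5 * 5 = 25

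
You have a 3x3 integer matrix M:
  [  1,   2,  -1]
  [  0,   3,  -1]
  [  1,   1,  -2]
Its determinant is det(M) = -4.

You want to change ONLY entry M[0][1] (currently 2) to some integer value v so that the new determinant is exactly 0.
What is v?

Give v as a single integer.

Answer: -2

Derivation:
det is linear in entry M[0][1]: det = old_det + (v - 2) * C_01
Cofactor C_01 = -1
Want det = 0: -4 + (v - 2) * -1 = 0
  (v - 2) = 4 / -1 = -4
  v = 2 + (-4) = -2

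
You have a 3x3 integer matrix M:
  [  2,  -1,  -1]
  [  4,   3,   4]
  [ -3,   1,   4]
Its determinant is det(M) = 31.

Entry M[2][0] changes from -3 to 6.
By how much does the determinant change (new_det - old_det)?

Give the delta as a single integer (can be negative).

Cofactor C_20 = -1
Entry delta = 6 - -3 = 9
Det delta = entry_delta * cofactor = 9 * -1 = -9

Answer: -9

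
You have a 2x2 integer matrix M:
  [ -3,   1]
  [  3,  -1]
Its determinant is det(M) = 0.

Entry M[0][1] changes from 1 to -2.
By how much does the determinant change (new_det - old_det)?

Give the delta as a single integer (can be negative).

Cofactor C_01 = -3
Entry delta = -2 - 1 = -3
Det delta = entry_delta * cofactor = -3 * -3 = 9

Answer: 9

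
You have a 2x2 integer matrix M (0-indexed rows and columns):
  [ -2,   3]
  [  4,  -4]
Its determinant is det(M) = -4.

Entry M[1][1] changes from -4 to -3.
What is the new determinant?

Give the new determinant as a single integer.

Answer: -6

Derivation:
det is linear in row 1: changing M[1][1] by delta changes det by delta * cofactor(1,1).
Cofactor C_11 = (-1)^(1+1) * minor(1,1) = -2
Entry delta = -3 - -4 = 1
Det delta = 1 * -2 = -2
New det = -4 + -2 = -6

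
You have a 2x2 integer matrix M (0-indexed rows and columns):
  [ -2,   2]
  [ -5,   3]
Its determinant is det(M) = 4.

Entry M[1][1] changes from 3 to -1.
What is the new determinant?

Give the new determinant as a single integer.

Answer: 12

Derivation:
det is linear in row 1: changing M[1][1] by delta changes det by delta * cofactor(1,1).
Cofactor C_11 = (-1)^(1+1) * minor(1,1) = -2
Entry delta = -1 - 3 = -4
Det delta = -4 * -2 = 8
New det = 4 + 8 = 12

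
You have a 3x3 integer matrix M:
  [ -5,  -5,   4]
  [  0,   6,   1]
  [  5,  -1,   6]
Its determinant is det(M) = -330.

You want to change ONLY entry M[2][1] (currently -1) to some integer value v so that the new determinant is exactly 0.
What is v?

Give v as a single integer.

det is linear in entry M[2][1]: det = old_det + (v - -1) * C_21
Cofactor C_21 = 5
Want det = 0: -330 + (v - -1) * 5 = 0
  (v - -1) = 330 / 5 = 66
  v = -1 + (66) = 65

Answer: 65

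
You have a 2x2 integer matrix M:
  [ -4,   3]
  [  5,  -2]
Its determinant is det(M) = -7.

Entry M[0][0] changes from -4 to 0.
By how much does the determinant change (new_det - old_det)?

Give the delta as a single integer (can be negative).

Answer: -8

Derivation:
Cofactor C_00 = -2
Entry delta = 0 - -4 = 4
Det delta = entry_delta * cofactor = 4 * -2 = -8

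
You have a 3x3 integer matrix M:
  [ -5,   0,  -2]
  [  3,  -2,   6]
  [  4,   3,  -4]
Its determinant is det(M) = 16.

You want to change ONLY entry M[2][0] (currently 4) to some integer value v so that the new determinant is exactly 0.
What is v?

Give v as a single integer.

Answer: 8

Derivation:
det is linear in entry M[2][0]: det = old_det + (v - 4) * C_20
Cofactor C_20 = -4
Want det = 0: 16 + (v - 4) * -4 = 0
  (v - 4) = -16 / -4 = 4
  v = 4 + (4) = 8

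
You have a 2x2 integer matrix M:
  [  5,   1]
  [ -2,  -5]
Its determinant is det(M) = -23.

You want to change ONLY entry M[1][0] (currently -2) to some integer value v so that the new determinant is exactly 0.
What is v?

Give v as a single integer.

det is linear in entry M[1][0]: det = old_det + (v - -2) * C_10
Cofactor C_10 = -1
Want det = 0: -23 + (v - -2) * -1 = 0
  (v - -2) = 23 / -1 = -23
  v = -2 + (-23) = -25

Answer: -25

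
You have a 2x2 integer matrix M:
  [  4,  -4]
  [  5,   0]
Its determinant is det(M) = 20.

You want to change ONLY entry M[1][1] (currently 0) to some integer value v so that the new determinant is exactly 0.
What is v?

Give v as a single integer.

det is linear in entry M[1][1]: det = old_det + (v - 0) * C_11
Cofactor C_11 = 4
Want det = 0: 20 + (v - 0) * 4 = 0
  (v - 0) = -20 / 4 = -5
  v = 0 + (-5) = -5

Answer: -5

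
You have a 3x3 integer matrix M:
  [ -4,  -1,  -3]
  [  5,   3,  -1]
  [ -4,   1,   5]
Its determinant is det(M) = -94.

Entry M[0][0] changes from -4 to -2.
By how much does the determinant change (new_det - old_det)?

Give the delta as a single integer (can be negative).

Answer: 32

Derivation:
Cofactor C_00 = 16
Entry delta = -2 - -4 = 2
Det delta = entry_delta * cofactor = 2 * 16 = 32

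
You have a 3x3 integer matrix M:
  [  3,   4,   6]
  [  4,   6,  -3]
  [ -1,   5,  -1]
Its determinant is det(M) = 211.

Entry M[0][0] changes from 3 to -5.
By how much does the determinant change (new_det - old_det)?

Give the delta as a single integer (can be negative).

Cofactor C_00 = 9
Entry delta = -5 - 3 = -8
Det delta = entry_delta * cofactor = -8 * 9 = -72

Answer: -72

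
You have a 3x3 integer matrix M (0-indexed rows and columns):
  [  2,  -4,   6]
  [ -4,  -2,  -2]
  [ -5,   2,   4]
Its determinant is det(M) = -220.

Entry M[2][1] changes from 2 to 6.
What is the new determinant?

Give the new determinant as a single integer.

det is linear in row 2: changing M[2][1] by delta changes det by delta * cofactor(2,1).
Cofactor C_21 = (-1)^(2+1) * minor(2,1) = -20
Entry delta = 6 - 2 = 4
Det delta = 4 * -20 = -80
New det = -220 + -80 = -300

Answer: -300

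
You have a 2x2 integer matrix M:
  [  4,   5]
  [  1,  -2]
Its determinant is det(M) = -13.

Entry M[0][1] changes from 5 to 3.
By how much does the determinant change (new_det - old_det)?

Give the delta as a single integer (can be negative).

Cofactor C_01 = -1
Entry delta = 3 - 5 = -2
Det delta = entry_delta * cofactor = -2 * -1 = 2

Answer: 2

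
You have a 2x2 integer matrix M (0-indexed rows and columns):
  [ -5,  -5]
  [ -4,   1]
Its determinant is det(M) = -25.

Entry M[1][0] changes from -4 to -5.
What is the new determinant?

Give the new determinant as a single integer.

Answer: -30

Derivation:
det is linear in row 1: changing M[1][0] by delta changes det by delta * cofactor(1,0).
Cofactor C_10 = (-1)^(1+0) * minor(1,0) = 5
Entry delta = -5 - -4 = -1
Det delta = -1 * 5 = -5
New det = -25 + -5 = -30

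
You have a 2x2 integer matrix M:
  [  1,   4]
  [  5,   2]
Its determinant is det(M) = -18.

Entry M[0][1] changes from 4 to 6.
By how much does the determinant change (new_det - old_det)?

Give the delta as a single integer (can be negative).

Cofactor C_01 = -5
Entry delta = 6 - 4 = 2
Det delta = entry_delta * cofactor = 2 * -5 = -10

Answer: -10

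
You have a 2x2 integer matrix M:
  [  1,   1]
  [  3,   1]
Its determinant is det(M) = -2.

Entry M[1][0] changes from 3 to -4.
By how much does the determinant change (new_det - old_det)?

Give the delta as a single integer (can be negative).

Answer: 7

Derivation:
Cofactor C_10 = -1
Entry delta = -4 - 3 = -7
Det delta = entry_delta * cofactor = -7 * -1 = 7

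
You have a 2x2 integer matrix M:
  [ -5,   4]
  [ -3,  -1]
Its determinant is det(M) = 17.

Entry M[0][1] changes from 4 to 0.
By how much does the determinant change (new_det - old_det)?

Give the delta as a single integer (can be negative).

Cofactor C_01 = 3
Entry delta = 0 - 4 = -4
Det delta = entry_delta * cofactor = -4 * 3 = -12

Answer: -12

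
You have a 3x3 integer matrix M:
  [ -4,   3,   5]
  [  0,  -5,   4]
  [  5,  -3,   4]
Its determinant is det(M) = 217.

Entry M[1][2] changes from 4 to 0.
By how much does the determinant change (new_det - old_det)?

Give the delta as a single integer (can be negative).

Answer: -12

Derivation:
Cofactor C_12 = 3
Entry delta = 0 - 4 = -4
Det delta = entry_delta * cofactor = -4 * 3 = -12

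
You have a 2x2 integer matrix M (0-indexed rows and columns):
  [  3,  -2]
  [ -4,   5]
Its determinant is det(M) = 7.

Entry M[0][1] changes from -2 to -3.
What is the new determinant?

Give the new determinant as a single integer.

Answer: 3

Derivation:
det is linear in row 0: changing M[0][1] by delta changes det by delta * cofactor(0,1).
Cofactor C_01 = (-1)^(0+1) * minor(0,1) = 4
Entry delta = -3 - -2 = -1
Det delta = -1 * 4 = -4
New det = 7 + -4 = 3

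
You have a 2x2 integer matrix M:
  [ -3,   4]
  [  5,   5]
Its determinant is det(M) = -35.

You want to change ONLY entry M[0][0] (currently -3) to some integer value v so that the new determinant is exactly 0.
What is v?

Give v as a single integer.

det is linear in entry M[0][0]: det = old_det + (v - -3) * C_00
Cofactor C_00 = 5
Want det = 0: -35 + (v - -3) * 5 = 0
  (v - -3) = 35 / 5 = 7
  v = -3 + (7) = 4

Answer: 4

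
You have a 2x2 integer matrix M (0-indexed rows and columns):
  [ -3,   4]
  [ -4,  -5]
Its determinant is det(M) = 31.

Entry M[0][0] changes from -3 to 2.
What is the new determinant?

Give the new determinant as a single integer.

Answer: 6

Derivation:
det is linear in row 0: changing M[0][0] by delta changes det by delta * cofactor(0,0).
Cofactor C_00 = (-1)^(0+0) * minor(0,0) = -5
Entry delta = 2 - -3 = 5
Det delta = 5 * -5 = -25
New det = 31 + -25 = 6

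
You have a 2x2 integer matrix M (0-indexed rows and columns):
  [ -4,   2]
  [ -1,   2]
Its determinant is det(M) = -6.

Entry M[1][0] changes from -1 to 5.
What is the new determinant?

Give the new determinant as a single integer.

Answer: -18

Derivation:
det is linear in row 1: changing M[1][0] by delta changes det by delta * cofactor(1,0).
Cofactor C_10 = (-1)^(1+0) * minor(1,0) = -2
Entry delta = 5 - -1 = 6
Det delta = 6 * -2 = -12
New det = -6 + -12 = -18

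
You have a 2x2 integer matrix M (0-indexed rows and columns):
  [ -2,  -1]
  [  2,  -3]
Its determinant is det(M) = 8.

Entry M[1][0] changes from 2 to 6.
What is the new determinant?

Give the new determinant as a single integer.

det is linear in row 1: changing M[1][0] by delta changes det by delta * cofactor(1,0).
Cofactor C_10 = (-1)^(1+0) * minor(1,0) = 1
Entry delta = 6 - 2 = 4
Det delta = 4 * 1 = 4
New det = 8 + 4 = 12

Answer: 12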